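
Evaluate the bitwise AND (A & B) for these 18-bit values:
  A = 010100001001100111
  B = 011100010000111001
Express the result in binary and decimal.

Apply & to each column (1 only where both bits are 1):
  010100001001100111
& 011100010000111001
--------------------
  010100000000100001

Answer: 010100000000100001 (81953)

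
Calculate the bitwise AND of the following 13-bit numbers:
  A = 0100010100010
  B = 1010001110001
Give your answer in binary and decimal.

Apply & to each column (1 only where both bits are 1):
  0100010100010
& 1010001110001
---------------
  0000000100000

Answer: 0000000100000 (32)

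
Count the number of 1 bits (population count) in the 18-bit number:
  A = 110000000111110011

110000000111110011
1-bits at positions (from bit 0 = LSB): 0, 1, 4, 5, 6, 7, 8, 16, 17
Count = 9

Answer: 9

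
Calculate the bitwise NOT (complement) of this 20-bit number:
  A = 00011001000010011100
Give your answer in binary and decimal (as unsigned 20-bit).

Flip each bit (0->1, 1->0):
  00011001000010011100
  11100110111101100011

Answer: 11100110111101100011 (946019)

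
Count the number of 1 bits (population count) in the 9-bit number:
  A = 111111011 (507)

111111011
1-bits at positions (from bit 0 = LSB): 0, 1, 3, 4, 5, 6, 7, 8
Count = 8

Answer: 8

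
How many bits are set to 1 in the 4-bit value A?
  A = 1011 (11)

1011
1-bits at positions (from bit 0 = LSB): 0, 1, 3
Count = 3

Answer: 3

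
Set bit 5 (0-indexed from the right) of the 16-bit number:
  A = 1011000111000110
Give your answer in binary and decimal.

Mask = 1 << 5 = 0000000000100000
Bit 5 of A is 0, so OR-ing with the mask flips it to 1.
  1011000111000110
| 0000000000100000
------------------
  1011000111100110

Answer: 1011000111100110 (45542)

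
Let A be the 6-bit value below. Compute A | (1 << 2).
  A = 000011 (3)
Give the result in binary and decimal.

Mask = 1 << 2 = 000100
Bit 2 of A is 0, so OR-ing with the mask flips it to 1.
  000011
| 000100
--------
  000111

Answer: 000111 (7)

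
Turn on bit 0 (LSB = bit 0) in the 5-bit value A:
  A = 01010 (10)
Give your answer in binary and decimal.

Mask = 1 << 0 = 00001
Bit 0 of A is 0, so OR-ing with the mask flips it to 1.
  01010
| 00001
-------
  01011

Answer: 01011 (11)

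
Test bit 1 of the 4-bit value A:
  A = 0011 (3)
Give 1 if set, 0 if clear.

Bit 1 is the 2nd from the right.
  0011
    ^
That bit is 1.

Answer: 1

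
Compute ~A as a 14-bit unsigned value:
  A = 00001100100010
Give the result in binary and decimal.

Flip each bit (0->1, 1->0):
  00001100100010
  11110011011101

Answer: 11110011011101 (15581)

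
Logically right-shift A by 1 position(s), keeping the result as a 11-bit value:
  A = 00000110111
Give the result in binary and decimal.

Logical shift right by 1: drop the bottom 1 bit(s), prepend 1 zero(s) on the left.
  00000110111  ->  keep [0000011011], discard [1], prepend 0
= 00000011011

Answer: 00000011011 (27)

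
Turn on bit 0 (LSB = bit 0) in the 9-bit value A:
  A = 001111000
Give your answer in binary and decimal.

Mask = 1 << 0 = 000000001
Bit 0 of A is 0, so OR-ing with the mask flips it to 1.
  001111000
| 000000001
-----------
  001111001

Answer: 001111001 (121)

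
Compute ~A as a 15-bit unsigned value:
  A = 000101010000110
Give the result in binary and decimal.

Flip each bit (0->1, 1->0):
  000101010000110
  111010101111001

Answer: 111010101111001 (30073)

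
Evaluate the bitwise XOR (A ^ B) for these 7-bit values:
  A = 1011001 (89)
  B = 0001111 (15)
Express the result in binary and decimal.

Apply ^ to each column (1 where bits differ):
  1011001
^ 0001111
---------
  1010110

Answer: 1010110 (86)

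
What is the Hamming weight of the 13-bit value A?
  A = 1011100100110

1011100100110
1-bits at positions (from bit 0 = LSB): 1, 2, 5, 8, 9, 10, 12
Count = 7

Answer: 7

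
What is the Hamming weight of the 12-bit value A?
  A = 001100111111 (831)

001100111111
1-bits at positions (from bit 0 = LSB): 0, 1, 2, 3, 4, 5, 8, 9
Count = 8

Answer: 8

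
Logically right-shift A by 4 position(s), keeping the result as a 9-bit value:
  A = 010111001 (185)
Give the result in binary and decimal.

Logical shift right by 4: drop the bottom 4 bit(s), prepend 4 zero(s) on the left.
  010111001  ->  keep [01011], discard [1001], prepend 0000
= 000001011

Answer: 000001011 (11)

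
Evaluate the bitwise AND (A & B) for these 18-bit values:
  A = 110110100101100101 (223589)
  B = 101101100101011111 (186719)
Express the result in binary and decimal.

Apply & to each column (1 only where both bits are 1):
  110110100101100101
& 101101100101011111
--------------------
  100100100101000101

Answer: 100100100101000101 (149829)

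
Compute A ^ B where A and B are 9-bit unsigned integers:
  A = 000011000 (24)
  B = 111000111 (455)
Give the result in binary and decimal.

Apply ^ to each column (1 where bits differ):
  000011000
^ 111000111
-----------
  111011111

Answer: 111011111 (479)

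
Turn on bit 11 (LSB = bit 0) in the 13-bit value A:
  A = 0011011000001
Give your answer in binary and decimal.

Mask = 1 << 11 = 0100000000000
Bit 11 of A is 0, so OR-ing with the mask flips it to 1.
  0011011000001
| 0100000000000
---------------
  0111011000001

Answer: 0111011000001 (3777)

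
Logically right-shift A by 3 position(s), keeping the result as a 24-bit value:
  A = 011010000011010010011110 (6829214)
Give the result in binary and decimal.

Logical shift right by 3: drop the bottom 3 bit(s), prepend 3 zero(s) on the left.
  011010000011010010011110  ->  keep [011010000011010010011], discard [110], prepend 000
= 000011010000011010010011

Answer: 000011010000011010010011 (853651)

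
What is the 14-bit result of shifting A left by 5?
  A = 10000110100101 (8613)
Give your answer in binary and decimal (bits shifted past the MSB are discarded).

Shift left by 5: drop the top 5 bit(s), append 5 zero(s) on the right.
  10000110100101  ->  discard [10000], keep [110100101], append 00000
= 11010010100000

Answer: 11010010100000 (13472)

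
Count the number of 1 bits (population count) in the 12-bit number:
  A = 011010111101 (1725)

011010111101
1-bits at positions (from bit 0 = LSB): 0, 2, 3, 4, 5, 7, 9, 10
Count = 8

Answer: 8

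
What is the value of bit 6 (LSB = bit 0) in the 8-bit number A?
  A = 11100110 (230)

Bit 6 is the 7th from the right.
  11100110
   ^
That bit is 1.

Answer: 1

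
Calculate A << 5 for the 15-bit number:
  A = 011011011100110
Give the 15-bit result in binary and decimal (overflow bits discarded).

Shift left by 5: drop the top 5 bit(s), append 5 zero(s) on the right.
  011011011100110  ->  discard [01101], keep [1011100110], append 00000
= 101110011000000

Answer: 101110011000000 (23744)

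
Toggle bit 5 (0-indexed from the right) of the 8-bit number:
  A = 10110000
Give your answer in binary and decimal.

Mask = 1 << 5 = 00100000
Bit 5 of A is 1; XOR with the mask flips it to 0.
  10110000
^ 00100000
----------
  10010000

Answer: 10010000 (144)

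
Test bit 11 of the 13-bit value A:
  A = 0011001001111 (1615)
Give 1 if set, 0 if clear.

Bit 11 is the 12th from the right.
  0011001001111
   ^
That bit is 0.

Answer: 0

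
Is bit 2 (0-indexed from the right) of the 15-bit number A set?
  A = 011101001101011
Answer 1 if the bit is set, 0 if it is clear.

Bit 2 is the 3rd from the right.
  011101001101011
              ^
That bit is 0.

Answer: 0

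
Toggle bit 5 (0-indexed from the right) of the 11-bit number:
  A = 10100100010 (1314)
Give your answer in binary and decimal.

Mask = 1 << 5 = 00000100000
Bit 5 of A is 1; XOR with the mask flips it to 0.
  10100100010
^ 00000100000
-------------
  10100000010

Answer: 10100000010 (1282)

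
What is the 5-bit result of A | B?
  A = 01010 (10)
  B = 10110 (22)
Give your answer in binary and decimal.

Apply | to each column (1 where either bit is 1):
  01010
| 10110
-------
  11110

Answer: 11110 (30)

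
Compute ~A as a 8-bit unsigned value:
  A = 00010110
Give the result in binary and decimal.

Flip each bit (0->1, 1->0):
  00010110
  11101001

Answer: 11101001 (233)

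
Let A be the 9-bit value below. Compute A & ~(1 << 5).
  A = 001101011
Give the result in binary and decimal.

Mask = ~(1 << 5) = 111011111
Bit 5 of A is 1, so AND-ing with the mask clears it to 0.
  001101011
& 111011111
-----------
  001001011

Answer: 001001011 (75)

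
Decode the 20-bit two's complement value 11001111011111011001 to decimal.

MSB is 1, so the value is negative. Find the magnitude:
1. Invert bits:  00110000100000100110
2. Add 1:        00110000100000100111  = 198695
3. Apply sign:   -198695

Answer: -198695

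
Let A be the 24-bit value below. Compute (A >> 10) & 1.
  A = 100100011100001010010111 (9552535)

Bit 10 is the 11th from the right.
  100100011100001010010111
               ^
That bit is 0.

Answer: 0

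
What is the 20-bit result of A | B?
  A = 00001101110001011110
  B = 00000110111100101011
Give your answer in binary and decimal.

Apply | to each column (1 where either bit is 1):
  00001101110001011110
| 00000110111100101011
----------------------
  00001111111101111111

Answer: 00001111111101111111 (65407)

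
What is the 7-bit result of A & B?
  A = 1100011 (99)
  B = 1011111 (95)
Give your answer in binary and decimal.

Apply & to each column (1 only where both bits are 1):
  1100011
& 1011111
---------
  1000011

Answer: 1000011 (67)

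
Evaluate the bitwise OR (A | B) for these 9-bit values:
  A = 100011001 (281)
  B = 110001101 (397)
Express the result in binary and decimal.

Apply | to each column (1 where either bit is 1):
  100011001
| 110001101
-----------
  110011101

Answer: 110011101 (413)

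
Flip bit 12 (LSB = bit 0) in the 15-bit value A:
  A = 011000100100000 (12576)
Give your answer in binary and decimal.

Mask = 1 << 12 = 001000000000000
Bit 12 of A is 1; XOR with the mask flips it to 0.
  011000100100000
^ 001000000000000
-----------------
  010000100100000

Answer: 010000100100000 (8480)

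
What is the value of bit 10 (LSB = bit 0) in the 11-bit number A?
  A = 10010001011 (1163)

Bit 10 is the 11th from the right.
  10010001011
  ^
That bit is 1.

Answer: 1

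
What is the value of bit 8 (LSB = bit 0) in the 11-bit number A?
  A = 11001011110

Bit 8 is the 9th from the right.
  11001011110
    ^
That bit is 0.

Answer: 0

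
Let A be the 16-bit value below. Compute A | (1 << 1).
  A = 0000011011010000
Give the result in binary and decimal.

Mask = 1 << 1 = 0000000000000010
Bit 1 of A is 0, so OR-ing with the mask flips it to 1.
  0000011011010000
| 0000000000000010
------------------
  0000011011010010

Answer: 0000011011010010 (1746)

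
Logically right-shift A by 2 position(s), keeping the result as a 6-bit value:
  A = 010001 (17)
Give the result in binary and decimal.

Logical shift right by 2: drop the bottom 2 bit(s), prepend 2 zero(s) on the left.
  010001  ->  keep [0100], discard [01], prepend 00
= 000100

Answer: 000100 (4)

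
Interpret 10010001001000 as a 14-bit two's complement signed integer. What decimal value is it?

MSB is 1, so the value is negative. Find the magnitude:
1. Invert bits:  01101110110111
2. Add 1:        01101110111000  = 7096
3. Apply sign:   -7096

Answer: -7096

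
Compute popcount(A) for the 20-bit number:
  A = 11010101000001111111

11010101000001111111
1-bits at positions (from bit 0 = LSB): 0, 1, 2, 3, 4, 5, 6, 12, 14, 16, 18, 19
Count = 12

Answer: 12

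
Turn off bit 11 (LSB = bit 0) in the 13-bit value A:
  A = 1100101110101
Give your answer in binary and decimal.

Mask = ~(1 << 11) = 1011111111111
Bit 11 of A is 1, so AND-ing with the mask clears it to 0.
  1100101110101
& 1011111111111
---------------
  1000101110101

Answer: 1000101110101 (4469)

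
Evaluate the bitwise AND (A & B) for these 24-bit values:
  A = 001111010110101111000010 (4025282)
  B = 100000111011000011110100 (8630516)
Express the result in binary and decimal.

Apply & to each column (1 only where both bits are 1):
  001111010110101111000010
& 100000111011000011110100
--------------------------
  000000010010000011000000

Answer: 000000010010000011000000 (73920)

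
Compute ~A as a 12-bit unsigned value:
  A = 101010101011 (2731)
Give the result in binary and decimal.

Flip each bit (0->1, 1->0):
  101010101011
  010101010100

Answer: 010101010100 (1364)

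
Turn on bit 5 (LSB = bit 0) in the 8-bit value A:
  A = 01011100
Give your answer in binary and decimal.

Mask = 1 << 5 = 00100000
Bit 5 of A is 0, so OR-ing with the mask flips it to 1.
  01011100
| 00100000
----------
  01111100

Answer: 01111100 (124)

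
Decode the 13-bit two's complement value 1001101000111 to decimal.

MSB is 1, so the value is negative. Find the magnitude:
1. Invert bits:  0110010111000
2. Add 1:        0110010111001  = 3257
3. Apply sign:   -3257

Answer: -3257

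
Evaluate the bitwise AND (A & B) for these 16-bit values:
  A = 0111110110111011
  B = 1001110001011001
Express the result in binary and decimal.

Apply & to each column (1 only where both bits are 1):
  0111110110111011
& 1001110001011001
------------------
  0001110000011001

Answer: 0001110000011001 (7193)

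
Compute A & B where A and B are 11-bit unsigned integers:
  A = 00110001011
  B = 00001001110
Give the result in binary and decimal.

Apply & to each column (1 only where both bits are 1):
  00110001011
& 00001001110
-------------
  00000001010

Answer: 00000001010 (10)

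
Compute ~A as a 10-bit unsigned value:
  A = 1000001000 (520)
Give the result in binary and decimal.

Flip each bit (0->1, 1->0):
  1000001000
  0111110111

Answer: 0111110111 (503)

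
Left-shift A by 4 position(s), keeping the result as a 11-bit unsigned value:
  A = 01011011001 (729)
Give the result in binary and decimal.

Shift left by 4: drop the top 4 bit(s), append 4 zero(s) on the right.
  01011011001  ->  discard [0101], keep [1011001], append 0000
= 10110010000

Answer: 10110010000 (1424)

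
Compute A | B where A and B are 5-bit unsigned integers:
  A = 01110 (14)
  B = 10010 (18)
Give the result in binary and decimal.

Apply | to each column (1 where either bit is 1):
  01110
| 10010
-------
  11110

Answer: 11110 (30)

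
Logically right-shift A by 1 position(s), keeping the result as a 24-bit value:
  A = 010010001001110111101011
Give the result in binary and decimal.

Logical shift right by 1: drop the bottom 1 bit(s), prepend 1 zero(s) on the left.
  010010001001110111101011  ->  keep [01001000100111011110101], discard [1], prepend 0
= 001001000100111011110101

Answer: 001001000100111011110101 (2379509)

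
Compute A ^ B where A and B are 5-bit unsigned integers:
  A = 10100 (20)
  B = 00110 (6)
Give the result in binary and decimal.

Apply ^ to each column (1 where bits differ):
  10100
^ 00110
-------
  10010

Answer: 10010 (18)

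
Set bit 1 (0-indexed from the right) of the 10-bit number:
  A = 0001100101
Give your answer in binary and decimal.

Mask = 1 << 1 = 0000000010
Bit 1 of A is 0, so OR-ing with the mask flips it to 1.
  0001100101
| 0000000010
------------
  0001100111

Answer: 0001100111 (103)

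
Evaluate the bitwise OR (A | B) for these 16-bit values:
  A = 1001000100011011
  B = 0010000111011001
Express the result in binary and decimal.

Apply | to each column (1 where either bit is 1):
  1001000100011011
| 0010000111011001
------------------
  1011000111011011

Answer: 1011000111011011 (45531)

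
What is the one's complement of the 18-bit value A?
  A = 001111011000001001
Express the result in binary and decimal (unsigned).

Flip each bit (0->1, 1->0):
  001111011000001001
  110000100111110110

Answer: 110000100111110110 (199158)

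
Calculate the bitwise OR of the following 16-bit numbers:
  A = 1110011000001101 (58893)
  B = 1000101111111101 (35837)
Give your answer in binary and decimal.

Apply | to each column (1 where either bit is 1):
  1110011000001101
| 1000101111111101
------------------
  1110111111111101

Answer: 1110111111111101 (61437)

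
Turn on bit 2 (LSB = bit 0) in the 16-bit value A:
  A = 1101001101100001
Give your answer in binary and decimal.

Mask = 1 << 2 = 0000000000000100
Bit 2 of A is 0, so OR-ing with the mask flips it to 1.
  1101001101100001
| 0000000000000100
------------------
  1101001101100101

Answer: 1101001101100101 (54117)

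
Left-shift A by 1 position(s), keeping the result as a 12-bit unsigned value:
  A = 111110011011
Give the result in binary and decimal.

Shift left by 1: drop the top 1 bit(s), append 1 zero(s) on the right.
  111110011011  ->  discard [1], keep [11110011011], append 0
= 111100110110

Answer: 111100110110 (3894)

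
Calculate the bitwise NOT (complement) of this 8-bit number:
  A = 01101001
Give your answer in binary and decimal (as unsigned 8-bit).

Flip each bit (0->1, 1->0):
  01101001
  10010110

Answer: 10010110 (150)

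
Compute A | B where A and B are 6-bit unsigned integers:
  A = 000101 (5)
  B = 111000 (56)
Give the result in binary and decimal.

Apply | to each column (1 where either bit is 1):
  000101
| 111000
--------
  111101

Answer: 111101 (61)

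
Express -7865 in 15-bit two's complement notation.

1. Binary of +7865:  001111010111001
2. Invert bits:     110000101000110
3. Add 1:           110000101000111

Answer: 110000101000111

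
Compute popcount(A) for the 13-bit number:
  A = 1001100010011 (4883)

1001100010011
1-bits at positions (from bit 0 = LSB): 0, 1, 4, 8, 9, 12
Count = 6

Answer: 6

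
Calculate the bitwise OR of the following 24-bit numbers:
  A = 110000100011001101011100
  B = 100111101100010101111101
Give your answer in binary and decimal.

Apply | to each column (1 where either bit is 1):
  110000100011001101011100
| 100111101100010101111101
--------------------------
  110111101111011101111101

Answer: 110111101111011101111101 (14612349)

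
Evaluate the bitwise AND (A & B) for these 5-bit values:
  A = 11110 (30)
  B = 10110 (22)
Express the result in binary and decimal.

Apply & to each column (1 only where both bits are 1):
  11110
& 10110
-------
  10110

Answer: 10110 (22)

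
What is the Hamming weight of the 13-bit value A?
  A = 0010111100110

0010111100110
1-bits at positions (from bit 0 = LSB): 1, 2, 5, 6, 7, 8, 10
Count = 7

Answer: 7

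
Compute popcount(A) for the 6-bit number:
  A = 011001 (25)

011001
1-bits at positions (from bit 0 = LSB): 0, 3, 4
Count = 3

Answer: 3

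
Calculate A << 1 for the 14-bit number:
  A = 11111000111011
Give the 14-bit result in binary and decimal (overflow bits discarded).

Shift left by 1: drop the top 1 bit(s), append 1 zero(s) on the right.
  11111000111011  ->  discard [1], keep [1111000111011], append 0
= 11110001110110

Answer: 11110001110110 (15478)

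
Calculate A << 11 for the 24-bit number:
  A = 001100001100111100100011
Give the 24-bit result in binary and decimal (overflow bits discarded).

Shift left by 11: drop the top 11 bit(s), append 11 zero(s) on the right.
  001100001100111100100011  ->  discard [00110000110], keep [0111100100011], append 00000000000
= 011110010001100000000000

Answer: 011110010001100000000000 (7936000)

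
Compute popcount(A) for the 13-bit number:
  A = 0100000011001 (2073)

0100000011001
1-bits at positions (from bit 0 = LSB): 0, 3, 4, 11
Count = 4

Answer: 4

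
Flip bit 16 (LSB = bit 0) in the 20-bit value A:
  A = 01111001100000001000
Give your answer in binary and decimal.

Mask = 1 << 16 = 00010000000000000000
Bit 16 of A is 1; XOR with the mask flips it to 0.
  01111001100000001000
^ 00010000000000000000
----------------------
  01101001100000001000

Answer: 01101001100000001000 (432136)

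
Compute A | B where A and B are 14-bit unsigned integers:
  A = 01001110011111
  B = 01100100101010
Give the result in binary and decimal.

Apply | to each column (1 where either bit is 1):
  01001110011111
| 01100100101010
----------------
  01101110111111

Answer: 01101110111111 (7103)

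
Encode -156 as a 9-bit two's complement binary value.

1. Binary of +156:  010011100
2. Invert bits:     101100011
3. Add 1:           101100100

Answer: 101100100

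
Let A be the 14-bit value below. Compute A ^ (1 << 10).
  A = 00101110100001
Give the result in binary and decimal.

Mask = 1 << 10 = 00010000000000
Bit 10 of A is 0; XOR with the mask flips it to 1.
  00101110100001
^ 00010000000000
----------------
  00111110100001

Answer: 00111110100001 (4001)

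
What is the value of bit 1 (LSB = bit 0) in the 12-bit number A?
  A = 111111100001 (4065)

Bit 1 is the 2nd from the right.
  111111100001
            ^
That bit is 0.

Answer: 0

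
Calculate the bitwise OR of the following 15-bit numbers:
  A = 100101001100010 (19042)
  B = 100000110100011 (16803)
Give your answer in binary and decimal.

Apply | to each column (1 where either bit is 1):
  100101001100010
| 100000110100011
-----------------
  100101111100011

Answer: 100101111100011 (19427)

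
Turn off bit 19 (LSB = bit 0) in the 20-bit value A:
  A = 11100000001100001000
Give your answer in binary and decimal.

Mask = ~(1 << 19) = 01111111111111111111
Bit 19 of A is 1, so AND-ing with the mask clears it to 0.
  11100000001100001000
& 01111111111111111111
----------------------
  01100000001100001000

Answer: 01100000001100001000 (393992)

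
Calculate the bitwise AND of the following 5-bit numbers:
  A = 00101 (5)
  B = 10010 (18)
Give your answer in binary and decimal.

Apply & to each column (1 only where both bits are 1):
  00101
& 10010
-------
  00000

Answer: 00000 (0)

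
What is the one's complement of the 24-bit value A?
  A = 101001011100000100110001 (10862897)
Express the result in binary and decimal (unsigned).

Flip each bit (0->1, 1->0):
  101001011100000100110001
  010110100011111011001110

Answer: 010110100011111011001110 (5914318)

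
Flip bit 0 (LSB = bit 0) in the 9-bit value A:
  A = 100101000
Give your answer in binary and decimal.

Mask = 1 << 0 = 000000001
Bit 0 of A is 0; XOR with the mask flips it to 1.
  100101000
^ 000000001
-----------
  100101001

Answer: 100101001 (297)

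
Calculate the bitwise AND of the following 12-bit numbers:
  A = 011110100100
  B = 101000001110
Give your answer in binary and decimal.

Apply & to each column (1 only where both bits are 1):
  011110100100
& 101000001110
--------------
  001000000100

Answer: 001000000100 (516)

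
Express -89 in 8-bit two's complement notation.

1. Binary of +89:  01011001
2. Invert bits:     10100110
3. Add 1:           10100111

Answer: 10100111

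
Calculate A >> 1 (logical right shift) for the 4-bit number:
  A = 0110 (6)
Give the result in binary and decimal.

Logical shift right by 1: drop the bottom 1 bit(s), prepend 1 zero(s) on the left.
  0110  ->  keep [011], discard [0], prepend 0
= 0011

Answer: 0011 (3)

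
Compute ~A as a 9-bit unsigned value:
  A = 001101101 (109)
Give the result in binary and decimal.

Flip each bit (0->1, 1->0):
  001101101
  110010010

Answer: 110010010 (402)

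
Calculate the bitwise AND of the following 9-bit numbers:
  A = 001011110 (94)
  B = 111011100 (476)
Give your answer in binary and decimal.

Apply & to each column (1 only where both bits are 1):
  001011110
& 111011100
-----------
  001011100

Answer: 001011100 (92)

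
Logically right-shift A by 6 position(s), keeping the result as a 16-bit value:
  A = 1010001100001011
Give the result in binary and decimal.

Logical shift right by 6: drop the bottom 6 bit(s), prepend 6 zero(s) on the left.
  1010001100001011  ->  keep [1010001100], discard [001011], prepend 000000
= 0000001010001100

Answer: 0000001010001100 (652)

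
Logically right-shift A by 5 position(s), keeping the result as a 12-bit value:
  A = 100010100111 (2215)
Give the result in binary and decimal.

Logical shift right by 5: drop the bottom 5 bit(s), prepend 5 zero(s) on the left.
  100010100111  ->  keep [1000101], discard [00111], prepend 00000
= 000001000101

Answer: 000001000101 (69)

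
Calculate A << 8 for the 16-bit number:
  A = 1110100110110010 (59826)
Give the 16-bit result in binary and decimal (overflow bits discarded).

Shift left by 8: drop the top 8 bit(s), append 8 zero(s) on the right.
  1110100110110010  ->  discard [11101001], keep [10110010], append 00000000
= 1011001000000000

Answer: 1011001000000000 (45568)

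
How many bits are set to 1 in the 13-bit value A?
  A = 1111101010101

1111101010101
1-bits at positions (from bit 0 = LSB): 0, 2, 4, 6, 8, 9, 10, 11, 12
Count = 9

Answer: 9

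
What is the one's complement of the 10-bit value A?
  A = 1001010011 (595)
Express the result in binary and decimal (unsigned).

Flip each bit (0->1, 1->0):
  1001010011
  0110101100

Answer: 0110101100 (428)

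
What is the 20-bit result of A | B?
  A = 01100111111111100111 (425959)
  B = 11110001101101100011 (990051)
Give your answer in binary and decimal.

Apply | to each column (1 where either bit is 1):
  01100111111111100111
| 11110001101101100011
----------------------
  11110111111111100111

Answer: 11110111111111100111 (1015783)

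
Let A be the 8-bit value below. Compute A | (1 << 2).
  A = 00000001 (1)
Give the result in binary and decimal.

Mask = 1 << 2 = 00000100
Bit 2 of A is 0, so OR-ing with the mask flips it to 1.
  00000001
| 00000100
----------
  00000101

Answer: 00000101 (5)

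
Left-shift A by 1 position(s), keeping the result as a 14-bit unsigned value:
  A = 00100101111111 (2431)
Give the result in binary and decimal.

Shift left by 1: drop the top 1 bit(s), append 1 zero(s) on the right.
  00100101111111  ->  discard [0], keep [0100101111111], append 0
= 01001011111110

Answer: 01001011111110 (4862)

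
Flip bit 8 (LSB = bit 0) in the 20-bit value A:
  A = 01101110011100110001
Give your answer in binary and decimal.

Mask = 1 << 8 = 00000000000100000000
Bit 8 of A is 1; XOR with the mask flips it to 0.
  01101110011100110001
^ 00000000000100000000
----------------------
  01101110011000110001

Answer: 01101110011000110001 (452145)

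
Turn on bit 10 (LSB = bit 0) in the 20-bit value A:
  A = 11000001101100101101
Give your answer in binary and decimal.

Mask = 1 << 10 = 00000000010000000000
Bit 10 of A is 0, so OR-ing with the mask flips it to 1.
  11000001101100101101
| 00000000010000000000
----------------------
  11000001111100101101

Answer: 11000001111100101101 (794413)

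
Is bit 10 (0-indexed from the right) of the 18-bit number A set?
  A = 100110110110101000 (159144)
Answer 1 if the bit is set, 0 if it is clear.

Bit 10 is the 11th from the right.
  100110110110101000
         ^
That bit is 1.

Answer: 1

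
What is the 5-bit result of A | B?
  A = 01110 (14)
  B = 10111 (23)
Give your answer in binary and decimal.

Apply | to each column (1 where either bit is 1):
  01110
| 10111
-------
  11111

Answer: 11111 (31)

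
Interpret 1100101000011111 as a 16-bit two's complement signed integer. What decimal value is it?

MSB is 1, so the value is negative. Find the magnitude:
1. Invert bits:  0011010111100000
2. Add 1:        0011010111100001  = 13793
3. Apply sign:   -13793

Answer: -13793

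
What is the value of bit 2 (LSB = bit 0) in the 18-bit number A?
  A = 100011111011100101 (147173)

Bit 2 is the 3rd from the right.
  100011111011100101
                 ^
That bit is 1.

Answer: 1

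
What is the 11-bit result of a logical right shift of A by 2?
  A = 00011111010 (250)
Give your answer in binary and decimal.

Logical shift right by 2: drop the bottom 2 bit(s), prepend 2 zero(s) on the left.
  00011111010  ->  keep [000111110], discard [10], prepend 00
= 00000111110

Answer: 00000111110 (62)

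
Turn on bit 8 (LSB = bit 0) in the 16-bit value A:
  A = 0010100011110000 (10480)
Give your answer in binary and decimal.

Mask = 1 << 8 = 0000000100000000
Bit 8 of A is 0, so OR-ing with the mask flips it to 1.
  0010100011110000
| 0000000100000000
------------------
  0010100111110000

Answer: 0010100111110000 (10736)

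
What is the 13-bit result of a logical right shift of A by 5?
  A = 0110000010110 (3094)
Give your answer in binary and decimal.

Logical shift right by 5: drop the bottom 5 bit(s), prepend 5 zero(s) on the left.
  0110000010110  ->  keep [01100000], discard [10110], prepend 00000
= 0000001100000

Answer: 0000001100000 (96)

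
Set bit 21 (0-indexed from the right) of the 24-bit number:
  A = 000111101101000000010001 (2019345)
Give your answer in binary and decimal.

Mask = 1 << 21 = 001000000000000000000000
Bit 21 of A is 0, so OR-ing with the mask flips it to 1.
  000111101101000000010001
| 001000000000000000000000
--------------------------
  001111101101000000010001

Answer: 001111101101000000010001 (4116497)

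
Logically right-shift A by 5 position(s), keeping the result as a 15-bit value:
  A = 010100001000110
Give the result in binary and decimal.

Logical shift right by 5: drop the bottom 5 bit(s), prepend 5 zero(s) on the left.
  010100001000110  ->  keep [0101000010], discard [00110], prepend 00000
= 000000101000010

Answer: 000000101000010 (322)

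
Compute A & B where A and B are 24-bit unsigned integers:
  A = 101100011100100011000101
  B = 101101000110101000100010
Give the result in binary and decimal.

Apply & to each column (1 only where both bits are 1):
  101100011100100011000101
& 101101000110101000100010
--------------------------
  101100000100100000000000

Answer: 101100000100100000000000 (11552768)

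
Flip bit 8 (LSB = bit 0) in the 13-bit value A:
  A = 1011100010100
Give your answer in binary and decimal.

Mask = 1 << 8 = 0000100000000
Bit 8 of A is 1; XOR with the mask flips it to 0.
  1011100010100
^ 0000100000000
---------------
  1011000010100

Answer: 1011000010100 (5652)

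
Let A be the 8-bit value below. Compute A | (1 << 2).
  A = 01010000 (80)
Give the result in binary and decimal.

Mask = 1 << 2 = 00000100
Bit 2 of A is 0, so OR-ing with the mask flips it to 1.
  01010000
| 00000100
----------
  01010100

Answer: 01010100 (84)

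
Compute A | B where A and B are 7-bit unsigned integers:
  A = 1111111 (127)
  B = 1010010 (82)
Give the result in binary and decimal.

Apply | to each column (1 where either bit is 1):
  1111111
| 1010010
---------
  1111111

Answer: 1111111 (127)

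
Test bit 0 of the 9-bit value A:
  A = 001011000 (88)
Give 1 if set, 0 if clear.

Bit 0 is the 1st from the right.
  001011000
          ^
That bit is 0.

Answer: 0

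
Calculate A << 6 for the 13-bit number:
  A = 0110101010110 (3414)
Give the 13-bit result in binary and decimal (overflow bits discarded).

Shift left by 6: drop the top 6 bit(s), append 6 zero(s) on the right.
  0110101010110  ->  discard [011010], keep [1010110], append 000000
= 1010110000000

Answer: 1010110000000 (5504)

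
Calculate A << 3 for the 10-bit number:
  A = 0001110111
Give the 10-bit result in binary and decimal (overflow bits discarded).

Shift left by 3: drop the top 3 bit(s), append 3 zero(s) on the right.
  0001110111  ->  discard [000], keep [1110111], append 000
= 1110111000

Answer: 1110111000 (952)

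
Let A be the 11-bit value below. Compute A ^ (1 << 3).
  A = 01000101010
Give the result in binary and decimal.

Mask = 1 << 3 = 00000001000
Bit 3 of A is 1; XOR with the mask flips it to 0.
  01000101010
^ 00000001000
-------------
  01000100010

Answer: 01000100010 (546)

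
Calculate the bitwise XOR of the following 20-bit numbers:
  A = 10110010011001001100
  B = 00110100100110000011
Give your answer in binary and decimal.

Apply ^ to each column (1 where bits differ):
  10110010011001001100
^ 00110100100110000011
----------------------
  10000110111111001111

Answer: 10000110111111001111 (552911)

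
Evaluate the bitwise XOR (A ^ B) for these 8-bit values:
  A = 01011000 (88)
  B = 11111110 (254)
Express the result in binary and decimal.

Apply ^ to each column (1 where bits differ):
  01011000
^ 11111110
----------
  10100110

Answer: 10100110 (166)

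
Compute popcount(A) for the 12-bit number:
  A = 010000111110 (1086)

010000111110
1-bits at positions (from bit 0 = LSB): 1, 2, 3, 4, 5, 10
Count = 6

Answer: 6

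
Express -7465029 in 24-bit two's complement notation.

1. Binary of +7465029:  011100011110100001000101
2. Invert bits:     100011100001011110111010
3. Add 1:           100011100001011110111011

Answer: 100011100001011110111011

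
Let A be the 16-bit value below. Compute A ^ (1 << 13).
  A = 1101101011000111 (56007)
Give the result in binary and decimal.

Mask = 1 << 13 = 0010000000000000
Bit 13 of A is 0; XOR with the mask flips it to 1.
  1101101011000111
^ 0010000000000000
------------------
  1111101011000111

Answer: 1111101011000111 (64199)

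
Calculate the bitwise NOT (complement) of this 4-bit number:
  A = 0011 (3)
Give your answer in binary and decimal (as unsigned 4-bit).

Flip each bit (0->1, 1->0):
  0011
  1100

Answer: 1100 (12)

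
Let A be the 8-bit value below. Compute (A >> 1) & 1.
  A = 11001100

Bit 1 is the 2nd from the right.
  11001100
        ^
That bit is 0.

Answer: 0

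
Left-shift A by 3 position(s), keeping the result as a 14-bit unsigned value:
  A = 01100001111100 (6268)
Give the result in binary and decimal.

Shift left by 3: drop the top 3 bit(s), append 3 zero(s) on the right.
  01100001111100  ->  discard [011], keep [00001111100], append 000
= 00001111100000

Answer: 00001111100000 (992)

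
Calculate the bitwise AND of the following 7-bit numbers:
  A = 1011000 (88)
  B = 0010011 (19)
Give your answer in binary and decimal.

Apply & to each column (1 only where both bits are 1):
  1011000
& 0010011
---------
  0010000

Answer: 0010000 (16)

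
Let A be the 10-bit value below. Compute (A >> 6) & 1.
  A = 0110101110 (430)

Bit 6 is the 7th from the right.
  0110101110
     ^
That bit is 0.

Answer: 0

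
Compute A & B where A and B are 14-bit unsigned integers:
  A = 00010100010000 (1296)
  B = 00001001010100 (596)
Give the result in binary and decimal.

Apply & to each column (1 only where both bits are 1):
  00010100010000
& 00001001010100
----------------
  00000000010000

Answer: 00000000010000 (16)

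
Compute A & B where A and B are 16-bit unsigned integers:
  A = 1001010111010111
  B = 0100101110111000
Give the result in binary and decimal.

Apply & to each column (1 only where both bits are 1):
  1001010111010111
& 0100101110111000
------------------
  0000000110010000

Answer: 0000000110010000 (400)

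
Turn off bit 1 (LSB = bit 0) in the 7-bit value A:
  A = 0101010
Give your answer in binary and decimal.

Mask = ~(1 << 1) = 1111101
Bit 1 of A is 1, so AND-ing with the mask clears it to 0.
  0101010
& 1111101
---------
  0101000

Answer: 0101000 (40)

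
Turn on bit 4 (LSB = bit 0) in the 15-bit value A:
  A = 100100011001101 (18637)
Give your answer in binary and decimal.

Mask = 1 << 4 = 000000000010000
Bit 4 of A is 0, so OR-ing with the mask flips it to 1.
  100100011001101
| 000000000010000
-----------------
  100100011011101

Answer: 100100011011101 (18653)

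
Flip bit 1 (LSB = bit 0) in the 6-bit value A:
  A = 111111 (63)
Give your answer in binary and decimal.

Mask = 1 << 1 = 000010
Bit 1 of A is 1; XOR with the mask flips it to 0.
  111111
^ 000010
--------
  111101

Answer: 111101 (61)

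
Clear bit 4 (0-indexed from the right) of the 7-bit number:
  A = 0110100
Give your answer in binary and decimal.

Mask = ~(1 << 4) = 1101111
Bit 4 of A is 1, so AND-ing with the mask clears it to 0.
  0110100
& 1101111
---------
  0100100

Answer: 0100100 (36)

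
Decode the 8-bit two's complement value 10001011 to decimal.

MSB is 1, so the value is negative. Find the magnitude:
1. Invert bits:  01110100
2. Add 1:        01110101  = 117
3. Apply sign:   -117

Answer: -117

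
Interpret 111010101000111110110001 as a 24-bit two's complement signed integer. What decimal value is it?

MSB is 1, so the value is negative. Find the magnitude:
1. Invert bits:  000101010111000001001110
2. Add 1:        000101010111000001001111  = 1405007
3. Apply sign:   -1405007

Answer: -1405007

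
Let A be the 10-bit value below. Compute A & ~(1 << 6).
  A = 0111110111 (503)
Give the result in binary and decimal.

Mask = ~(1 << 6) = 1110111111
Bit 6 of A is 1, so AND-ing with the mask clears it to 0.
  0111110111
& 1110111111
------------
  0110110111

Answer: 0110110111 (439)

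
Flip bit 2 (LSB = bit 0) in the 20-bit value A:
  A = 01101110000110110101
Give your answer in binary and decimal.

Mask = 1 << 2 = 00000000000000000100
Bit 2 of A is 1; XOR with the mask flips it to 0.
  01101110000110110101
^ 00000000000000000100
----------------------
  01101110000110110001

Answer: 01101110000110110001 (450993)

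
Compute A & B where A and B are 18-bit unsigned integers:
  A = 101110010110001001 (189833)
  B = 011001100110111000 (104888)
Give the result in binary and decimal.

Apply & to each column (1 only where both bits are 1):
  101110010110001001
& 011001100110111000
--------------------
  001000000110001000

Answer: 001000000110001000 (33160)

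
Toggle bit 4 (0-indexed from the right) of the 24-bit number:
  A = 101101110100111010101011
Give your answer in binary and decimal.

Mask = 1 << 4 = 000000000000000000010000
Bit 4 of A is 0; XOR with the mask flips it to 1.
  101101110100111010101011
^ 000000000000000000010000
--------------------------
  101101110100111010111011

Answer: 101101110100111010111011 (12013243)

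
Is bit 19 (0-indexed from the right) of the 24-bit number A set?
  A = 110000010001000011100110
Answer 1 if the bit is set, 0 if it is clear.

Bit 19 is the 20th from the right.
  110000010001000011100110
      ^
That bit is 0.

Answer: 0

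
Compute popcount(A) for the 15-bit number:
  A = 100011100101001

100011100101001
1-bits at positions (from bit 0 = LSB): 0, 3, 5, 8, 9, 10, 14
Count = 7

Answer: 7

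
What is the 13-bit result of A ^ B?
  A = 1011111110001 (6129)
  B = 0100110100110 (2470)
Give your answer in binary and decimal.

Apply ^ to each column (1 where bits differ):
  1011111110001
^ 0100110100110
---------------
  1111001010111

Answer: 1111001010111 (7767)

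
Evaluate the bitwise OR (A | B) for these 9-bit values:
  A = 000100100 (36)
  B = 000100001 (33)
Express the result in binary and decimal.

Apply | to each column (1 where either bit is 1):
  000100100
| 000100001
-----------
  000100101

Answer: 000100101 (37)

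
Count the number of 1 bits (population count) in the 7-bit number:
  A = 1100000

1100000
1-bits at positions (from bit 0 = LSB): 5, 6
Count = 2

Answer: 2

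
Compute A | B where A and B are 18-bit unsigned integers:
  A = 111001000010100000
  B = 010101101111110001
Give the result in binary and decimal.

Apply | to each column (1 where either bit is 1):
  111001000010100000
| 010101101111110001
--------------------
  111101101111110001

Answer: 111101101111110001 (252913)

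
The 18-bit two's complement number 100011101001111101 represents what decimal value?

MSB is 1, so the value is negative. Find the magnitude:
1. Invert bits:  011100010110000010
2. Add 1:        011100010110000011  = 116099
3. Apply sign:   -116099

Answer: -116099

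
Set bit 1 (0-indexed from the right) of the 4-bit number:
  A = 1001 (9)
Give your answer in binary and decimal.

Mask = 1 << 1 = 0010
Bit 1 of A is 0, so OR-ing with the mask flips it to 1.
  1001
| 0010
------
  1011

Answer: 1011 (11)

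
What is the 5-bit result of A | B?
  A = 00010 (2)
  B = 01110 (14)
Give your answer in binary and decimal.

Apply | to each column (1 where either bit is 1):
  00010
| 01110
-------
  01110

Answer: 01110 (14)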